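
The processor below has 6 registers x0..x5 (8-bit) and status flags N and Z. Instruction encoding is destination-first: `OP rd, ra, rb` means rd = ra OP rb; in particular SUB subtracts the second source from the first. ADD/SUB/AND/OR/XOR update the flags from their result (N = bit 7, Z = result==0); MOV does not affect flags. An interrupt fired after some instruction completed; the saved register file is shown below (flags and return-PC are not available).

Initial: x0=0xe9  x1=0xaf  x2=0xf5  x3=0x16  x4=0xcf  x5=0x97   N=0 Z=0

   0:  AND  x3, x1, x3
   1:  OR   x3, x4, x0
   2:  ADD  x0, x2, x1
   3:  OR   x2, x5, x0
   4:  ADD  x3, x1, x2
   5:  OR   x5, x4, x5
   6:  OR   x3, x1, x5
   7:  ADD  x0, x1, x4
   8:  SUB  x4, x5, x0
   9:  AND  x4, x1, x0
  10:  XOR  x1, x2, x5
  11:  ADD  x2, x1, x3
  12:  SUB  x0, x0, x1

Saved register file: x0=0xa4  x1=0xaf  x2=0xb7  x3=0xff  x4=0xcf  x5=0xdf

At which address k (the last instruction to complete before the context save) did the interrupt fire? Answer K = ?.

after  0: x0=0xe9 x1=0xaf x2=0xf5 x3=0x06 x4=0xcf x5=0x97  N=0 Z=0
after  1: x0=0xe9 x1=0xaf x2=0xf5 x3=0xef x4=0xcf x5=0x97  N=1 Z=0
after  2: x0=0xa4 x1=0xaf x2=0xf5 x3=0xef x4=0xcf x5=0x97  N=1 Z=0
after  3: x0=0xa4 x1=0xaf x2=0xb7 x3=0xef x4=0xcf x5=0x97  N=1 Z=0
after  4: x0=0xa4 x1=0xaf x2=0xb7 x3=0x66 x4=0xcf x5=0x97  N=0 Z=0
after  5: x0=0xa4 x1=0xaf x2=0xb7 x3=0x66 x4=0xcf x5=0xdf  N=1 Z=0
after  6: x0=0xa4 x1=0xaf x2=0xb7 x3=0xff x4=0xcf x5=0xdf  N=1 Z=0
-- IRQ taken; context saved, return-PC = 7 --

K = 6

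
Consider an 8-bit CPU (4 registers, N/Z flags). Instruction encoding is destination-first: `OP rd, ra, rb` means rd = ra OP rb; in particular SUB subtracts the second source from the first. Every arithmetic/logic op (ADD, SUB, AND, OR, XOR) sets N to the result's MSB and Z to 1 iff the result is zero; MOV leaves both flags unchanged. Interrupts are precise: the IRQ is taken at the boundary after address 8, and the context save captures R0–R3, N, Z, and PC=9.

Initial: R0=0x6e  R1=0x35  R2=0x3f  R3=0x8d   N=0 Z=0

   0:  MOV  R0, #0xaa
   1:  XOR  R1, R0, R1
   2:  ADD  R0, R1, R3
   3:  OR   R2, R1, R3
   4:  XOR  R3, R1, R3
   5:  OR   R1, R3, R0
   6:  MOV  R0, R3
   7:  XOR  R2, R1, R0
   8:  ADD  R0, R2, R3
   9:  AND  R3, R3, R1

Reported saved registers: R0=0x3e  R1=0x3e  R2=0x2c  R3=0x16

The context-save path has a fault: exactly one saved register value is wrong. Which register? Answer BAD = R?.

BAD = R3

after  0: R0=0xaa R1=0x35 R2=0x3f R3=0x8d  N=0 Z=0
after  1: R0=0xaa R1=0x9f R2=0x3f R3=0x8d  N=1 Z=0
after  2: R0=0x2c R1=0x9f R2=0x3f R3=0x8d  N=0 Z=0
after  3: R0=0x2c R1=0x9f R2=0x9f R3=0x8d  N=1 Z=0
after  4: R0=0x2c R1=0x9f R2=0x9f R3=0x12  N=0 Z=0
after  5: R0=0x2c R1=0x3e R2=0x9f R3=0x12  N=0 Z=0
after  6: R0=0x12 R1=0x3e R2=0x9f R3=0x12  N=0 Z=0
after  7: R0=0x12 R1=0x3e R2=0x2c R3=0x12  N=0 Z=0
after  8: R0=0x3e R1=0x3e R2=0x2c R3=0x12  N=0 Z=0
-- IRQ taken; context saved, return-PC = 9 --
mismatch: R3: reported 0x16 vs actual 0x12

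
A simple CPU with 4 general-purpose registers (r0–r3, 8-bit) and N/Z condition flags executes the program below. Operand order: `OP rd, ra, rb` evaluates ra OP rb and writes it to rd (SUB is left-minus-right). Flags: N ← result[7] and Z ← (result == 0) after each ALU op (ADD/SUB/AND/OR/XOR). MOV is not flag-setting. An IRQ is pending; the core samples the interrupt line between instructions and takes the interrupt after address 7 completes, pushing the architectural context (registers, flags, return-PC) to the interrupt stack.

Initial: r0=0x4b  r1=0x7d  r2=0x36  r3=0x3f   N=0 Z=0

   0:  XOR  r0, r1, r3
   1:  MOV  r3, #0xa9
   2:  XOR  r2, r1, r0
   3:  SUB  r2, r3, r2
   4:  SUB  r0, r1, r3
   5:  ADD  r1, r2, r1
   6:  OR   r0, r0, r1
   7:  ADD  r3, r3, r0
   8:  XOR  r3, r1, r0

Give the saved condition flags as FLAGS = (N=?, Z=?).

after  0: r0=0x42 r1=0x7d r2=0x36 r3=0x3f  N=0 Z=0
after  1: r0=0x42 r1=0x7d r2=0x36 r3=0xa9  N=0 Z=0
after  2: r0=0x42 r1=0x7d r2=0x3f r3=0xa9  N=0 Z=0
after  3: r0=0x42 r1=0x7d r2=0x6a r3=0xa9  N=0 Z=0
after  4: r0=0xd4 r1=0x7d r2=0x6a r3=0xa9  N=1 Z=0
after  5: r0=0xd4 r1=0xe7 r2=0x6a r3=0xa9  N=1 Z=0
after  6: r0=0xf7 r1=0xe7 r2=0x6a r3=0xa9  N=1 Z=0
after  7: r0=0xf7 r1=0xe7 r2=0x6a r3=0xa0  N=1 Z=0
-- IRQ taken; context saved, return-PC = 8 --

FLAGS = (N=1, Z=0)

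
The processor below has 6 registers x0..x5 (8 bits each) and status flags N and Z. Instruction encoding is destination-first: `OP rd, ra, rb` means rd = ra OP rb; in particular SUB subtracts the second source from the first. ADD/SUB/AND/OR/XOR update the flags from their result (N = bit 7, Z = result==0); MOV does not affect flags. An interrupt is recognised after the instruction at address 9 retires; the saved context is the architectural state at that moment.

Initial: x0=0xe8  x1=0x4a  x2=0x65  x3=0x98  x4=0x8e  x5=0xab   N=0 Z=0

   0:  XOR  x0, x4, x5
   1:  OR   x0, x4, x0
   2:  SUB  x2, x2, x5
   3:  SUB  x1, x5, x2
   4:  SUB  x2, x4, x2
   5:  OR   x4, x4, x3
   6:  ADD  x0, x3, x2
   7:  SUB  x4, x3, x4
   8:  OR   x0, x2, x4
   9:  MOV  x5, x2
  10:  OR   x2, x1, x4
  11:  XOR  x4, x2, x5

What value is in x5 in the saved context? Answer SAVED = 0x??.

SAVED = 0xd4

after  0: x0=0x25 x1=0x4a x2=0x65 x3=0x98 x4=0x8e x5=0xab  N=0 Z=0
after  1: x0=0xaf x1=0x4a x2=0x65 x3=0x98 x4=0x8e x5=0xab  N=1 Z=0
after  2: x0=0xaf x1=0x4a x2=0xba x3=0x98 x4=0x8e x5=0xab  N=1 Z=0
after  3: x0=0xaf x1=0xf1 x2=0xba x3=0x98 x4=0x8e x5=0xab  N=1 Z=0
after  4: x0=0xaf x1=0xf1 x2=0xd4 x3=0x98 x4=0x8e x5=0xab  N=1 Z=0
after  5: x0=0xaf x1=0xf1 x2=0xd4 x3=0x98 x4=0x9e x5=0xab  N=1 Z=0
after  6: x0=0x6c x1=0xf1 x2=0xd4 x3=0x98 x4=0x9e x5=0xab  N=0 Z=0
after  7: x0=0x6c x1=0xf1 x2=0xd4 x3=0x98 x4=0xfa x5=0xab  N=1 Z=0
after  8: x0=0xfe x1=0xf1 x2=0xd4 x3=0x98 x4=0xfa x5=0xab  N=1 Z=0
after  9: x0=0xfe x1=0xf1 x2=0xd4 x3=0x98 x4=0xfa x5=0xd4  N=1 Z=0
-- IRQ taken; context saved, return-PC = 10 --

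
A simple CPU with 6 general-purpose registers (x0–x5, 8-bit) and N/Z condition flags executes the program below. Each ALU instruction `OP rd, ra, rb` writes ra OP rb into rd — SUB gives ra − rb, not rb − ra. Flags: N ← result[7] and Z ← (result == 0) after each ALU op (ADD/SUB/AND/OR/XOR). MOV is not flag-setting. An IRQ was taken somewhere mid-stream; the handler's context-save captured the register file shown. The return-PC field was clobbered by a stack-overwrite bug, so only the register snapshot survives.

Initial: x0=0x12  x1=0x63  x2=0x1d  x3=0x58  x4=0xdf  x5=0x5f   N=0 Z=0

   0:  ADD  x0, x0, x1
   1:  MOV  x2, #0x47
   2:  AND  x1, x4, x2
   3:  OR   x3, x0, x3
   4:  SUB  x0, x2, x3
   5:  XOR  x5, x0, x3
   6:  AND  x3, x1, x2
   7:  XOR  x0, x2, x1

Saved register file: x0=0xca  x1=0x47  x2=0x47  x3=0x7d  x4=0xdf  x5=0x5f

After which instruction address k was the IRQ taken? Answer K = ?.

after  0: x0=0x75 x1=0x63 x2=0x1d x3=0x58 x4=0xdf x5=0x5f  N=0 Z=0
after  1: x0=0x75 x1=0x63 x2=0x47 x3=0x58 x4=0xdf x5=0x5f  N=0 Z=0
after  2: x0=0x75 x1=0x47 x2=0x47 x3=0x58 x4=0xdf x5=0x5f  N=0 Z=0
after  3: x0=0x75 x1=0x47 x2=0x47 x3=0x7d x4=0xdf x5=0x5f  N=0 Z=0
after  4: x0=0xca x1=0x47 x2=0x47 x3=0x7d x4=0xdf x5=0x5f  N=1 Z=0
-- IRQ taken; context saved, return-PC = 5 --

K = 4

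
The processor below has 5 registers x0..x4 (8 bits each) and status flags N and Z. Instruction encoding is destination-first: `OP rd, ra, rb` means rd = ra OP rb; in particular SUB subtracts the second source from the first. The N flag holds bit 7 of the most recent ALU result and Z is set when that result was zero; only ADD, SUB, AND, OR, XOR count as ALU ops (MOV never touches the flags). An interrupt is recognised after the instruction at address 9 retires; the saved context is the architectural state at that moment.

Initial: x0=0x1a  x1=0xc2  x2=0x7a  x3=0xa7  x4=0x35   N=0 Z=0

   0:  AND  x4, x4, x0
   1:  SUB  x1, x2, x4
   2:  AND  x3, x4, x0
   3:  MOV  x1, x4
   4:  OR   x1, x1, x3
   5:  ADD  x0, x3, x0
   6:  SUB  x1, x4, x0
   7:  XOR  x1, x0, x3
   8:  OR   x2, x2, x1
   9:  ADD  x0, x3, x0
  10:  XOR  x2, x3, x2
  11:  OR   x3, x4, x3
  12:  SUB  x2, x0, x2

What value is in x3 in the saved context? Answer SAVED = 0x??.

after  0: x0=0x1a x1=0xc2 x2=0x7a x3=0xa7 x4=0x10  N=0 Z=0
after  1: x0=0x1a x1=0x6a x2=0x7a x3=0xa7 x4=0x10  N=0 Z=0
after  2: x0=0x1a x1=0x6a x2=0x7a x3=0x10 x4=0x10  N=0 Z=0
after  3: x0=0x1a x1=0x10 x2=0x7a x3=0x10 x4=0x10  N=0 Z=0
after  4: x0=0x1a x1=0x10 x2=0x7a x3=0x10 x4=0x10  N=0 Z=0
after  5: x0=0x2a x1=0x10 x2=0x7a x3=0x10 x4=0x10  N=0 Z=0
after  6: x0=0x2a x1=0xe6 x2=0x7a x3=0x10 x4=0x10  N=1 Z=0
after  7: x0=0x2a x1=0x3a x2=0x7a x3=0x10 x4=0x10  N=0 Z=0
after  8: x0=0x2a x1=0x3a x2=0x7a x3=0x10 x4=0x10  N=0 Z=0
after  9: x0=0x3a x1=0x3a x2=0x7a x3=0x10 x4=0x10  N=0 Z=0
-- IRQ taken; context saved, return-PC = 10 --

SAVED = 0x10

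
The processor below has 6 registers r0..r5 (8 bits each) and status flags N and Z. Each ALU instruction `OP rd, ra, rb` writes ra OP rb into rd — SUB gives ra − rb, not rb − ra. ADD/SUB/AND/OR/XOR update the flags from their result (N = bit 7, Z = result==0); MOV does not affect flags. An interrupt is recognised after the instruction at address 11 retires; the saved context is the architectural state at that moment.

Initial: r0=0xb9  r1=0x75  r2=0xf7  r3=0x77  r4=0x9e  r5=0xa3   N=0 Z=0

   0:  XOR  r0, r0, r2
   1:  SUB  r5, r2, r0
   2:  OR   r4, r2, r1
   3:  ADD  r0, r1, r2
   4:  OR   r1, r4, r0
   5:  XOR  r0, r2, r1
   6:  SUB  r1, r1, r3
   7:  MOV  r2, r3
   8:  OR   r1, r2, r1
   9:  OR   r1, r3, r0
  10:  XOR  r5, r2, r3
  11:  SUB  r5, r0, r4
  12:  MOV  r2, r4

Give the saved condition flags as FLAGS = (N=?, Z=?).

FLAGS = (N=0, Z=0)

after  0: r0=0x4e r1=0x75 r2=0xf7 r3=0x77 r4=0x9e r5=0xa3  N=0 Z=0
after  1: r0=0x4e r1=0x75 r2=0xf7 r3=0x77 r4=0x9e r5=0xa9  N=1 Z=0
after  2: r0=0x4e r1=0x75 r2=0xf7 r3=0x77 r4=0xf7 r5=0xa9  N=1 Z=0
after  3: r0=0x6c r1=0x75 r2=0xf7 r3=0x77 r4=0xf7 r5=0xa9  N=0 Z=0
after  4: r0=0x6c r1=0xff r2=0xf7 r3=0x77 r4=0xf7 r5=0xa9  N=1 Z=0
after  5: r0=0x08 r1=0xff r2=0xf7 r3=0x77 r4=0xf7 r5=0xa9  N=0 Z=0
after  6: r0=0x08 r1=0x88 r2=0xf7 r3=0x77 r4=0xf7 r5=0xa9  N=1 Z=0
after  7: r0=0x08 r1=0x88 r2=0x77 r3=0x77 r4=0xf7 r5=0xa9  N=1 Z=0
after  8: r0=0x08 r1=0xff r2=0x77 r3=0x77 r4=0xf7 r5=0xa9  N=1 Z=0
after  9: r0=0x08 r1=0x7f r2=0x77 r3=0x77 r4=0xf7 r5=0xa9  N=0 Z=0
after 10: r0=0x08 r1=0x7f r2=0x77 r3=0x77 r4=0xf7 r5=0x00  N=0 Z=1
after 11: r0=0x08 r1=0x7f r2=0x77 r3=0x77 r4=0xf7 r5=0x11  N=0 Z=0
-- IRQ taken; context saved, return-PC = 12 --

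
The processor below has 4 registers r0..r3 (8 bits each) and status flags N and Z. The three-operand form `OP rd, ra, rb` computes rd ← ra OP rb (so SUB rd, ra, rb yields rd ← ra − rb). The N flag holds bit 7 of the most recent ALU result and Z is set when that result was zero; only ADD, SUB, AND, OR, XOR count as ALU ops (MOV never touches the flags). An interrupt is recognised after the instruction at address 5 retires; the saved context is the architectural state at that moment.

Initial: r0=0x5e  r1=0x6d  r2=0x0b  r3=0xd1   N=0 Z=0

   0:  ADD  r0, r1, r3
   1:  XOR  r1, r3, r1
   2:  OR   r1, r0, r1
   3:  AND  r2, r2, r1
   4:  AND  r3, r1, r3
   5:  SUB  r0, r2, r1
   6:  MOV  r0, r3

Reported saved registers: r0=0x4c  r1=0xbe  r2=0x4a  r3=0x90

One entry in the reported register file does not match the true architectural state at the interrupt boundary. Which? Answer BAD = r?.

after  0: r0=0x3e r1=0x6d r2=0x0b r3=0xd1  N=0 Z=0
after  1: r0=0x3e r1=0xbc r2=0x0b r3=0xd1  N=1 Z=0
after  2: r0=0x3e r1=0xbe r2=0x0b r3=0xd1  N=1 Z=0
after  3: r0=0x3e r1=0xbe r2=0x0a r3=0xd1  N=0 Z=0
after  4: r0=0x3e r1=0xbe r2=0x0a r3=0x90  N=1 Z=0
after  5: r0=0x4c r1=0xbe r2=0x0a r3=0x90  N=0 Z=0
-- IRQ taken; context saved, return-PC = 6 --
mismatch: r2: reported 0x4a vs actual 0x0a

BAD = r2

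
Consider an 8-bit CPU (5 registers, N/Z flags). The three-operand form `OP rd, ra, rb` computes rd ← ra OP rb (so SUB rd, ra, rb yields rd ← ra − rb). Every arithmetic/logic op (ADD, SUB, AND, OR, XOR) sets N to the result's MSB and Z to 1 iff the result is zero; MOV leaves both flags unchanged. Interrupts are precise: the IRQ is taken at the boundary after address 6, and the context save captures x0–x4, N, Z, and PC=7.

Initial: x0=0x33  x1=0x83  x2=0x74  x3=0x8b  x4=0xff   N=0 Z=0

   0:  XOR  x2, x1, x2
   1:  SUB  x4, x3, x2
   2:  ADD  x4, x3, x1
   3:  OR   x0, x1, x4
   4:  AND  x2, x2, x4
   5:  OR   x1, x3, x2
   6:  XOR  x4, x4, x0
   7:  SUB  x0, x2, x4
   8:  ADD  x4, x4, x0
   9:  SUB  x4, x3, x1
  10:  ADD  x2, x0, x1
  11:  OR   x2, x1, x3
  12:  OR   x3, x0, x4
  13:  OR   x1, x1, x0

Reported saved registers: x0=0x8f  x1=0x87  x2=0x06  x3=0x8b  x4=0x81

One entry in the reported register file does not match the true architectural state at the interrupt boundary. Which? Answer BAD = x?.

BAD = x1

after  0: x0=0x33 x1=0x83 x2=0xf7 x3=0x8b x4=0xff  N=1 Z=0
after  1: x0=0x33 x1=0x83 x2=0xf7 x3=0x8b x4=0x94  N=1 Z=0
after  2: x0=0x33 x1=0x83 x2=0xf7 x3=0x8b x4=0x0e  N=0 Z=0
after  3: x0=0x8f x1=0x83 x2=0xf7 x3=0x8b x4=0x0e  N=1 Z=0
after  4: x0=0x8f x1=0x83 x2=0x06 x3=0x8b x4=0x0e  N=0 Z=0
after  5: x0=0x8f x1=0x8f x2=0x06 x3=0x8b x4=0x0e  N=1 Z=0
after  6: x0=0x8f x1=0x8f x2=0x06 x3=0x8b x4=0x81  N=1 Z=0
-- IRQ taken; context saved, return-PC = 7 --
mismatch: x1: reported 0x87 vs actual 0x8f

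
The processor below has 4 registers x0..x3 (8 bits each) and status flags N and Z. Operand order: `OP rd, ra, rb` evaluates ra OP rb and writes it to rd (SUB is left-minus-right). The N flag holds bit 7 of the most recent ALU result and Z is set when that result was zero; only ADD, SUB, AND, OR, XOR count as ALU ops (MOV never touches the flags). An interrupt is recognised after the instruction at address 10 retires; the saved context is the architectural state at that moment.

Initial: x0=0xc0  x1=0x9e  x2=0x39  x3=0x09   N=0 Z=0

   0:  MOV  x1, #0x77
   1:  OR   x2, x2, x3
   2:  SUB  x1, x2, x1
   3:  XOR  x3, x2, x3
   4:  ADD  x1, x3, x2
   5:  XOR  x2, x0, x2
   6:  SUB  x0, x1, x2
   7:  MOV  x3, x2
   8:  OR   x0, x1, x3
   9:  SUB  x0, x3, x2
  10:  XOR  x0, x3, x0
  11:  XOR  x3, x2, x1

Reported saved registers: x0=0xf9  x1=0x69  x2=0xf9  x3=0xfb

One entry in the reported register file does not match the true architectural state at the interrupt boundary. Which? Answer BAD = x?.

after  0: x0=0xc0 x1=0x77 x2=0x39 x3=0x09  N=0 Z=0
after  1: x0=0xc0 x1=0x77 x2=0x39 x3=0x09  N=0 Z=0
after  2: x0=0xc0 x1=0xc2 x2=0x39 x3=0x09  N=1 Z=0
after  3: x0=0xc0 x1=0xc2 x2=0x39 x3=0x30  N=0 Z=0
after  4: x0=0xc0 x1=0x69 x2=0x39 x3=0x30  N=0 Z=0
after  5: x0=0xc0 x1=0x69 x2=0xf9 x3=0x30  N=1 Z=0
after  6: x0=0x70 x1=0x69 x2=0xf9 x3=0x30  N=0 Z=0
after  7: x0=0x70 x1=0x69 x2=0xf9 x3=0xf9  N=0 Z=0
after  8: x0=0xf9 x1=0x69 x2=0xf9 x3=0xf9  N=1 Z=0
after  9: x0=0x00 x1=0x69 x2=0xf9 x3=0xf9  N=0 Z=1
after 10: x0=0xf9 x1=0x69 x2=0xf9 x3=0xf9  N=1 Z=0
-- IRQ taken; context saved, return-PC = 11 --
mismatch: x3: reported 0xfb vs actual 0xf9

BAD = x3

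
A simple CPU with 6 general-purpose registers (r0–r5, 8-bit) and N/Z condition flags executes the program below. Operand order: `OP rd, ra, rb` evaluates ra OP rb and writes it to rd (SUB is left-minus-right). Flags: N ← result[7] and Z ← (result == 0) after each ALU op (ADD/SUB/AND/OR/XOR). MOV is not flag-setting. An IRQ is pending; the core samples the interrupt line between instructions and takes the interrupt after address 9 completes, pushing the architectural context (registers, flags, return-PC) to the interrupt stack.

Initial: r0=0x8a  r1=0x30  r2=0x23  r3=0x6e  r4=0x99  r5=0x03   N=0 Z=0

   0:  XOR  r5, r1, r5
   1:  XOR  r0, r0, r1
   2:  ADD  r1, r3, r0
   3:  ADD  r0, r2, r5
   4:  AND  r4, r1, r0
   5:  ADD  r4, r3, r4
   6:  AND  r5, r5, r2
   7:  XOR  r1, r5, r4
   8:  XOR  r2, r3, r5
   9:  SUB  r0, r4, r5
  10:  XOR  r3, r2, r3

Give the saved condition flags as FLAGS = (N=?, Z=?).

after  0: r0=0x8a r1=0x30 r2=0x23 r3=0x6e r4=0x99 r5=0x33  N=0 Z=0
after  1: r0=0xba r1=0x30 r2=0x23 r3=0x6e r4=0x99 r5=0x33  N=1 Z=0
after  2: r0=0xba r1=0x28 r2=0x23 r3=0x6e r4=0x99 r5=0x33  N=0 Z=0
after  3: r0=0x56 r1=0x28 r2=0x23 r3=0x6e r4=0x99 r5=0x33  N=0 Z=0
after  4: r0=0x56 r1=0x28 r2=0x23 r3=0x6e r4=0x00 r5=0x33  N=0 Z=1
after  5: r0=0x56 r1=0x28 r2=0x23 r3=0x6e r4=0x6e r5=0x33  N=0 Z=0
after  6: r0=0x56 r1=0x28 r2=0x23 r3=0x6e r4=0x6e r5=0x23  N=0 Z=0
after  7: r0=0x56 r1=0x4d r2=0x23 r3=0x6e r4=0x6e r5=0x23  N=0 Z=0
after  8: r0=0x56 r1=0x4d r2=0x4d r3=0x6e r4=0x6e r5=0x23  N=0 Z=0
after  9: r0=0x4b r1=0x4d r2=0x4d r3=0x6e r4=0x6e r5=0x23  N=0 Z=0
-- IRQ taken; context saved, return-PC = 10 --

FLAGS = (N=0, Z=0)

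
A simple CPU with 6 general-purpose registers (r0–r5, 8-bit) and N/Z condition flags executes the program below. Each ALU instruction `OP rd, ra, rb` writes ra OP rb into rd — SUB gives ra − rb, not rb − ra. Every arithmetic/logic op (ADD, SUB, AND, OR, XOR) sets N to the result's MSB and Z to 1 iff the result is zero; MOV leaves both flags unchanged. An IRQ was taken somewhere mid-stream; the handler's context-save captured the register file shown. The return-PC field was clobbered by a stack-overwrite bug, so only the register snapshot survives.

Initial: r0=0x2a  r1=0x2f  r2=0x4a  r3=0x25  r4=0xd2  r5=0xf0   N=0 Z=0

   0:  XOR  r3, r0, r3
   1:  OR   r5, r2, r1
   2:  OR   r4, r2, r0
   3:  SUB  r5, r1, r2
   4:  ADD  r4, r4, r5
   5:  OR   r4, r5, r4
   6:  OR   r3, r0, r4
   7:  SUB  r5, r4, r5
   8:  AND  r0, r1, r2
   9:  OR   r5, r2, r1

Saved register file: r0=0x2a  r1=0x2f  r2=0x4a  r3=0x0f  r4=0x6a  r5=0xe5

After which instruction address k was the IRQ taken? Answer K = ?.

K = 3

after  0: r0=0x2a r1=0x2f r2=0x4a r3=0x0f r4=0xd2 r5=0xf0  N=0 Z=0
after  1: r0=0x2a r1=0x2f r2=0x4a r3=0x0f r4=0xd2 r5=0x6f  N=0 Z=0
after  2: r0=0x2a r1=0x2f r2=0x4a r3=0x0f r4=0x6a r5=0x6f  N=0 Z=0
after  3: r0=0x2a r1=0x2f r2=0x4a r3=0x0f r4=0x6a r5=0xe5  N=1 Z=0
-- IRQ taken; context saved, return-PC = 4 --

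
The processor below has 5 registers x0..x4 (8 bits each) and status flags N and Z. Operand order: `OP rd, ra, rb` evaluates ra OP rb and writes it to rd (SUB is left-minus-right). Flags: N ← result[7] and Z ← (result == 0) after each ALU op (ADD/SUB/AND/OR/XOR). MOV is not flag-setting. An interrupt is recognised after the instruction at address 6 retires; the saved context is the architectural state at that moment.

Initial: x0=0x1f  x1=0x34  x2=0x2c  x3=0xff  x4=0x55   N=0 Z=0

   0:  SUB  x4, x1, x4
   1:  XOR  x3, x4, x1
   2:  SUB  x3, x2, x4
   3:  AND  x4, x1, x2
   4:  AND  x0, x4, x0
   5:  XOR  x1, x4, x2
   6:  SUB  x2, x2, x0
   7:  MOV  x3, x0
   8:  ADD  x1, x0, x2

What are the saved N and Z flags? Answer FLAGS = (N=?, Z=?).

FLAGS = (N=0, Z=0)

after  0: x0=0x1f x1=0x34 x2=0x2c x3=0xff x4=0xdf  N=1 Z=0
after  1: x0=0x1f x1=0x34 x2=0x2c x3=0xeb x4=0xdf  N=1 Z=0
after  2: x0=0x1f x1=0x34 x2=0x2c x3=0x4d x4=0xdf  N=0 Z=0
after  3: x0=0x1f x1=0x34 x2=0x2c x3=0x4d x4=0x24  N=0 Z=0
after  4: x0=0x04 x1=0x34 x2=0x2c x3=0x4d x4=0x24  N=0 Z=0
after  5: x0=0x04 x1=0x08 x2=0x2c x3=0x4d x4=0x24  N=0 Z=0
after  6: x0=0x04 x1=0x08 x2=0x28 x3=0x4d x4=0x24  N=0 Z=0
-- IRQ taken; context saved, return-PC = 7 --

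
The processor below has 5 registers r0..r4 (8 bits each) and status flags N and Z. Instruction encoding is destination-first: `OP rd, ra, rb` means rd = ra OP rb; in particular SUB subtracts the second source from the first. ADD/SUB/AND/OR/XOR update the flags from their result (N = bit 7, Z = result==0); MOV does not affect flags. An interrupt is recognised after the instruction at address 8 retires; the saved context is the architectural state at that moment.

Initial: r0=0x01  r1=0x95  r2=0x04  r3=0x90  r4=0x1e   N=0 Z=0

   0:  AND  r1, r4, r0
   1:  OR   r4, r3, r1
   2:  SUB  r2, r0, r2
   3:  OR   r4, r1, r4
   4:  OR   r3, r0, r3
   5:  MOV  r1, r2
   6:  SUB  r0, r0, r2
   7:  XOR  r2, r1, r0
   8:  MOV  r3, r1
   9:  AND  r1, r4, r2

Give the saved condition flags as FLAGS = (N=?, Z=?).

FLAGS = (N=1, Z=0)

after  0: r0=0x01 r1=0x00 r2=0x04 r3=0x90 r4=0x1e  N=0 Z=1
after  1: r0=0x01 r1=0x00 r2=0x04 r3=0x90 r4=0x90  N=1 Z=0
after  2: r0=0x01 r1=0x00 r2=0xfd r3=0x90 r4=0x90  N=1 Z=0
after  3: r0=0x01 r1=0x00 r2=0xfd r3=0x90 r4=0x90  N=1 Z=0
after  4: r0=0x01 r1=0x00 r2=0xfd r3=0x91 r4=0x90  N=1 Z=0
after  5: r0=0x01 r1=0xfd r2=0xfd r3=0x91 r4=0x90  N=1 Z=0
after  6: r0=0x04 r1=0xfd r2=0xfd r3=0x91 r4=0x90  N=0 Z=0
after  7: r0=0x04 r1=0xfd r2=0xf9 r3=0x91 r4=0x90  N=1 Z=0
after  8: r0=0x04 r1=0xfd r2=0xf9 r3=0xfd r4=0x90  N=1 Z=0
-- IRQ taken; context saved, return-PC = 9 --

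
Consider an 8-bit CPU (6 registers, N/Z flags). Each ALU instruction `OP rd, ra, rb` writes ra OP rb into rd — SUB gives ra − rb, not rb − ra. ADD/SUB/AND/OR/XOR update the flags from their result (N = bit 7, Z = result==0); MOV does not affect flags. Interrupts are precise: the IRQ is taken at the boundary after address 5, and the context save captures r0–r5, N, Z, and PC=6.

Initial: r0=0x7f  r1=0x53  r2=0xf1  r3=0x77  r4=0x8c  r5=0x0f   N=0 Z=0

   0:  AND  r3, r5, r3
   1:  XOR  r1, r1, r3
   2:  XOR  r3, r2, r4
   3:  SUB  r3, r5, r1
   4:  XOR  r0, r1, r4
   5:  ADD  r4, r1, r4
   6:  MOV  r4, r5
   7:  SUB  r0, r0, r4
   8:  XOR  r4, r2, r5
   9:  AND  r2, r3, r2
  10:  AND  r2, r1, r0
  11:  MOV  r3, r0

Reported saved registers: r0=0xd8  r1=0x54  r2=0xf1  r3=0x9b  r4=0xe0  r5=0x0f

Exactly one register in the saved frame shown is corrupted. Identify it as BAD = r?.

after  0: r0=0x7f r1=0x53 r2=0xf1 r3=0x07 r4=0x8c r5=0x0f  N=0 Z=0
after  1: r0=0x7f r1=0x54 r2=0xf1 r3=0x07 r4=0x8c r5=0x0f  N=0 Z=0
after  2: r0=0x7f r1=0x54 r2=0xf1 r3=0x7d r4=0x8c r5=0x0f  N=0 Z=0
after  3: r0=0x7f r1=0x54 r2=0xf1 r3=0xbb r4=0x8c r5=0x0f  N=1 Z=0
after  4: r0=0xd8 r1=0x54 r2=0xf1 r3=0xbb r4=0x8c r5=0x0f  N=1 Z=0
after  5: r0=0xd8 r1=0x54 r2=0xf1 r3=0xbb r4=0xe0 r5=0x0f  N=1 Z=0
-- IRQ taken; context saved, return-PC = 6 --
mismatch: r3: reported 0x9b vs actual 0xbb

BAD = r3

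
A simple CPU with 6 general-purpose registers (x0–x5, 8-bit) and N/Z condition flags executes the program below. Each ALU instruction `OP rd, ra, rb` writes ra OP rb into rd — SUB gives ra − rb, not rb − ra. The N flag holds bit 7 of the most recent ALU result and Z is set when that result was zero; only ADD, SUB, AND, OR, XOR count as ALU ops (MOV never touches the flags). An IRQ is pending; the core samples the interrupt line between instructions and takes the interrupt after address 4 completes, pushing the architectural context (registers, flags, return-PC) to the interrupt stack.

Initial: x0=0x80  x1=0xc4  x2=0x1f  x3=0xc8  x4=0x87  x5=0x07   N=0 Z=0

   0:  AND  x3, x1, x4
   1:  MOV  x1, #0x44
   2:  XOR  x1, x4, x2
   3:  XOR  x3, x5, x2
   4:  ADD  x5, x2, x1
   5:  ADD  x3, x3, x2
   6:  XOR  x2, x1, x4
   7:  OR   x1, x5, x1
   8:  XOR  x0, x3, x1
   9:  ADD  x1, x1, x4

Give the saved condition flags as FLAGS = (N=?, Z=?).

FLAGS = (N=1, Z=0)

after  0: x0=0x80 x1=0xc4 x2=0x1f x3=0x84 x4=0x87 x5=0x07  N=1 Z=0
after  1: x0=0x80 x1=0x44 x2=0x1f x3=0x84 x4=0x87 x5=0x07  N=1 Z=0
after  2: x0=0x80 x1=0x98 x2=0x1f x3=0x84 x4=0x87 x5=0x07  N=1 Z=0
after  3: x0=0x80 x1=0x98 x2=0x1f x3=0x18 x4=0x87 x5=0x07  N=0 Z=0
after  4: x0=0x80 x1=0x98 x2=0x1f x3=0x18 x4=0x87 x5=0xb7  N=1 Z=0
-- IRQ taken; context saved, return-PC = 5 --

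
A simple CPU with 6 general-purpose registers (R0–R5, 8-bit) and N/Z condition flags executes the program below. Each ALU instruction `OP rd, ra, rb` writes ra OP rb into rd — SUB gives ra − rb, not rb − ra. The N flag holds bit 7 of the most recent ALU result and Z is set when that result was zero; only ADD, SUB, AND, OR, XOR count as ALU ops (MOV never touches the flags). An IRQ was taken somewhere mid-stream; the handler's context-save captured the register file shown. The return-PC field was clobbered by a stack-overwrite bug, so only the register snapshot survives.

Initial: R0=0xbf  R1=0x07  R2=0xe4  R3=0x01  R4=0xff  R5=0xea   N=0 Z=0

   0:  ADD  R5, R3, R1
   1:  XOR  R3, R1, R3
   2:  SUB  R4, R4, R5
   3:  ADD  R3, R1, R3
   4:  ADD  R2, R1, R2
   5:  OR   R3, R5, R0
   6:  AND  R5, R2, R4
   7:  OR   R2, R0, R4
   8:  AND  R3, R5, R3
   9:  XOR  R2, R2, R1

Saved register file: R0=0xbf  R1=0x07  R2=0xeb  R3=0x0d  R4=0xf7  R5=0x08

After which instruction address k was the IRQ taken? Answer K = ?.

K = 4

after  0: R0=0xbf R1=0x07 R2=0xe4 R3=0x01 R4=0xff R5=0x08  N=0 Z=0
after  1: R0=0xbf R1=0x07 R2=0xe4 R3=0x06 R4=0xff R5=0x08  N=0 Z=0
after  2: R0=0xbf R1=0x07 R2=0xe4 R3=0x06 R4=0xf7 R5=0x08  N=1 Z=0
after  3: R0=0xbf R1=0x07 R2=0xe4 R3=0x0d R4=0xf7 R5=0x08  N=0 Z=0
after  4: R0=0xbf R1=0x07 R2=0xeb R3=0x0d R4=0xf7 R5=0x08  N=1 Z=0
-- IRQ taken; context saved, return-PC = 5 --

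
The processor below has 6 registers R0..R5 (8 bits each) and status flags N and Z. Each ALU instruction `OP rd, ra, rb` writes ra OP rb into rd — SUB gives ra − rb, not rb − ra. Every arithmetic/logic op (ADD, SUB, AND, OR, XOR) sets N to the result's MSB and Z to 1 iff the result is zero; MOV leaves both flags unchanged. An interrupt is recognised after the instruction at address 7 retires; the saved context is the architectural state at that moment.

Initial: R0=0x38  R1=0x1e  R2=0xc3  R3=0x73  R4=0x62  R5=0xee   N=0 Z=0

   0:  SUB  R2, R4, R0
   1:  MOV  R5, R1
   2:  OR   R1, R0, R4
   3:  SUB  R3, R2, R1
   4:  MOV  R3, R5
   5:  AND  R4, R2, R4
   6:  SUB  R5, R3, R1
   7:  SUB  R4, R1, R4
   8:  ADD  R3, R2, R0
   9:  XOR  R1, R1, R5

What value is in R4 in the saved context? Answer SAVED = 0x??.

after  0: R0=0x38 R1=0x1e R2=0x2a R3=0x73 R4=0x62 R5=0xee  N=0 Z=0
after  1: R0=0x38 R1=0x1e R2=0x2a R3=0x73 R4=0x62 R5=0x1e  N=0 Z=0
after  2: R0=0x38 R1=0x7a R2=0x2a R3=0x73 R4=0x62 R5=0x1e  N=0 Z=0
after  3: R0=0x38 R1=0x7a R2=0x2a R3=0xb0 R4=0x62 R5=0x1e  N=1 Z=0
after  4: R0=0x38 R1=0x7a R2=0x2a R3=0x1e R4=0x62 R5=0x1e  N=1 Z=0
after  5: R0=0x38 R1=0x7a R2=0x2a R3=0x1e R4=0x22 R5=0x1e  N=0 Z=0
after  6: R0=0x38 R1=0x7a R2=0x2a R3=0x1e R4=0x22 R5=0xa4  N=1 Z=0
after  7: R0=0x38 R1=0x7a R2=0x2a R3=0x1e R4=0x58 R5=0xa4  N=0 Z=0
-- IRQ taken; context saved, return-PC = 8 --

SAVED = 0x58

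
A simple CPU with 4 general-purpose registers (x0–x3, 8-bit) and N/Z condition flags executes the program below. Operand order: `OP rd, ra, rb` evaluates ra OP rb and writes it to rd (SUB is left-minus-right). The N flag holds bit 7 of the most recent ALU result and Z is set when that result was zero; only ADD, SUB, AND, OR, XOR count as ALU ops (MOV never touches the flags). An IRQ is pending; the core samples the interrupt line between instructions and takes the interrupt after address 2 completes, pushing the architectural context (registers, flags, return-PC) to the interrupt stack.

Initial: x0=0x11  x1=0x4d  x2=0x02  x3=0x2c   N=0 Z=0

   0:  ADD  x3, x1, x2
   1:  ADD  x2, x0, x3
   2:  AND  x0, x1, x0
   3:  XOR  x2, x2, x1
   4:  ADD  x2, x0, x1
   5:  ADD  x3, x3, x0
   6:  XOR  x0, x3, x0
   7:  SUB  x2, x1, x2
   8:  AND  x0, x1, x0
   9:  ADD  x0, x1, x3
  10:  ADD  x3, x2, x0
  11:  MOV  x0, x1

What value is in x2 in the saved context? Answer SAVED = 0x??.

after  0: x0=0x11 x1=0x4d x2=0x02 x3=0x4f  N=0 Z=0
after  1: x0=0x11 x1=0x4d x2=0x60 x3=0x4f  N=0 Z=0
after  2: x0=0x01 x1=0x4d x2=0x60 x3=0x4f  N=0 Z=0
-- IRQ taken; context saved, return-PC = 3 --

SAVED = 0x60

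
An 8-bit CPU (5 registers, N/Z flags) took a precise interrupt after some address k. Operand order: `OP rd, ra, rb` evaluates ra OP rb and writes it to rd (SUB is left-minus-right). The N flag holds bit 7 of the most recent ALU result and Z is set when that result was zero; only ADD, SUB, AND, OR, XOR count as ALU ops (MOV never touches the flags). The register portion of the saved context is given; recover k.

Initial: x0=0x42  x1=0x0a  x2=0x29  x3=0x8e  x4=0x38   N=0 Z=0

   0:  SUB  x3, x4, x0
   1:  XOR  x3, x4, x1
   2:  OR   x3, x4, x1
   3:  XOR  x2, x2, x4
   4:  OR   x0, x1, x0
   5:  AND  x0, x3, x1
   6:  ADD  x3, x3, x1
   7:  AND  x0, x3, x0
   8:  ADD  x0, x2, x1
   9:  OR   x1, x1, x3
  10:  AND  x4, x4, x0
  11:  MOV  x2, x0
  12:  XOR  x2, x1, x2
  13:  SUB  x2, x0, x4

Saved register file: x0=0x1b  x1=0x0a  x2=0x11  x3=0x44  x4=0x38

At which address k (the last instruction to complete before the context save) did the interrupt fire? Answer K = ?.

K = 8

after  0: x0=0x42 x1=0x0a x2=0x29 x3=0xf6 x4=0x38  N=1 Z=0
after  1: x0=0x42 x1=0x0a x2=0x29 x3=0x32 x4=0x38  N=0 Z=0
after  2: x0=0x42 x1=0x0a x2=0x29 x3=0x3a x4=0x38  N=0 Z=0
after  3: x0=0x42 x1=0x0a x2=0x11 x3=0x3a x4=0x38  N=0 Z=0
after  4: x0=0x4a x1=0x0a x2=0x11 x3=0x3a x4=0x38  N=0 Z=0
after  5: x0=0x0a x1=0x0a x2=0x11 x3=0x3a x4=0x38  N=0 Z=0
after  6: x0=0x0a x1=0x0a x2=0x11 x3=0x44 x4=0x38  N=0 Z=0
after  7: x0=0x00 x1=0x0a x2=0x11 x3=0x44 x4=0x38  N=0 Z=1
after  8: x0=0x1b x1=0x0a x2=0x11 x3=0x44 x4=0x38  N=0 Z=0
-- IRQ taken; context saved, return-PC = 9 --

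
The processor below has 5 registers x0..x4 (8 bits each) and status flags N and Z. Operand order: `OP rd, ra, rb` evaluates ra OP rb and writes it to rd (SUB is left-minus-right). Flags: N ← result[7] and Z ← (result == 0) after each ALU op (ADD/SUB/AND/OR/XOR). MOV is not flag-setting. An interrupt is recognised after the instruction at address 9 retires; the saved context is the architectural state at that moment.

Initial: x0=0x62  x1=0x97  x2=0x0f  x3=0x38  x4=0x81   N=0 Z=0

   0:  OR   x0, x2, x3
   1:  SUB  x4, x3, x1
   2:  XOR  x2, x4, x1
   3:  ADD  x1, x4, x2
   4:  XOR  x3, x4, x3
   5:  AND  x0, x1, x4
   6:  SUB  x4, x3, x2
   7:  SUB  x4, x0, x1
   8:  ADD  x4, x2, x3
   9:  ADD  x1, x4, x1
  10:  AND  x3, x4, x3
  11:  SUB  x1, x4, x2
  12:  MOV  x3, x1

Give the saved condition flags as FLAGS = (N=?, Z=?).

FLAGS = (N=1, Z=0)

after  0: x0=0x3f x1=0x97 x2=0x0f x3=0x38 x4=0x81  N=0 Z=0
after  1: x0=0x3f x1=0x97 x2=0x0f x3=0x38 x4=0xa1  N=1 Z=0
after  2: x0=0x3f x1=0x97 x2=0x36 x3=0x38 x4=0xa1  N=0 Z=0
after  3: x0=0x3f x1=0xd7 x2=0x36 x3=0x38 x4=0xa1  N=1 Z=0
after  4: x0=0x3f x1=0xd7 x2=0x36 x3=0x99 x4=0xa1  N=1 Z=0
after  5: x0=0x81 x1=0xd7 x2=0x36 x3=0x99 x4=0xa1  N=1 Z=0
after  6: x0=0x81 x1=0xd7 x2=0x36 x3=0x99 x4=0x63  N=0 Z=0
after  7: x0=0x81 x1=0xd7 x2=0x36 x3=0x99 x4=0xaa  N=1 Z=0
after  8: x0=0x81 x1=0xd7 x2=0x36 x3=0x99 x4=0xcf  N=1 Z=0
after  9: x0=0x81 x1=0xa6 x2=0x36 x3=0x99 x4=0xcf  N=1 Z=0
-- IRQ taken; context saved, return-PC = 10 --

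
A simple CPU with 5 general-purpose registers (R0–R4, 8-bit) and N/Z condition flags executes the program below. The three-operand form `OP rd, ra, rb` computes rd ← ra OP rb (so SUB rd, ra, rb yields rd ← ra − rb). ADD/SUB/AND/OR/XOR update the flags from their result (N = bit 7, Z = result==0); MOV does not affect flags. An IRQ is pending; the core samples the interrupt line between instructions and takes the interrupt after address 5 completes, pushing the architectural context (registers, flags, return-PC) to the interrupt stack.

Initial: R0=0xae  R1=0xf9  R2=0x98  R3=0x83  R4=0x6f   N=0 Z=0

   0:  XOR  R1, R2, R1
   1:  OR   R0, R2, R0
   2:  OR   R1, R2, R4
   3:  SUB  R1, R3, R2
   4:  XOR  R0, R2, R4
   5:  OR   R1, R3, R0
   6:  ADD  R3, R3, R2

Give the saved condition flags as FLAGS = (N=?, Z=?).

after  0: R0=0xae R1=0x61 R2=0x98 R3=0x83 R4=0x6f  N=0 Z=0
after  1: R0=0xbe R1=0x61 R2=0x98 R3=0x83 R4=0x6f  N=1 Z=0
after  2: R0=0xbe R1=0xff R2=0x98 R3=0x83 R4=0x6f  N=1 Z=0
after  3: R0=0xbe R1=0xeb R2=0x98 R3=0x83 R4=0x6f  N=1 Z=0
after  4: R0=0xf7 R1=0xeb R2=0x98 R3=0x83 R4=0x6f  N=1 Z=0
after  5: R0=0xf7 R1=0xf7 R2=0x98 R3=0x83 R4=0x6f  N=1 Z=0
-- IRQ taken; context saved, return-PC = 6 --

FLAGS = (N=1, Z=0)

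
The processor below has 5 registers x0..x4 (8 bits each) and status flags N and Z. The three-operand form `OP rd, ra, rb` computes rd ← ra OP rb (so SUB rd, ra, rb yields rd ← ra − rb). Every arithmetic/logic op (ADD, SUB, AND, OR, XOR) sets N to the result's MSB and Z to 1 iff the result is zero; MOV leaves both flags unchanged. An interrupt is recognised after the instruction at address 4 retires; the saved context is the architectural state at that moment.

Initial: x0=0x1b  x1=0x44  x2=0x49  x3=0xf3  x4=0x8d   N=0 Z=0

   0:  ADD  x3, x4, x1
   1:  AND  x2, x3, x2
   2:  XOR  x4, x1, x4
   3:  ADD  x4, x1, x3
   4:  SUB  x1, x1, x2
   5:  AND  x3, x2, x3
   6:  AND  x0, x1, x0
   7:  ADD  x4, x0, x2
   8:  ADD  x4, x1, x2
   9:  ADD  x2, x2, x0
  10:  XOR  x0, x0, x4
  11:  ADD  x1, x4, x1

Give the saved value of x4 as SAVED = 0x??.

after  0: x0=0x1b x1=0x44 x2=0x49 x3=0xd1 x4=0x8d  N=1 Z=0
after  1: x0=0x1b x1=0x44 x2=0x41 x3=0xd1 x4=0x8d  N=0 Z=0
after  2: x0=0x1b x1=0x44 x2=0x41 x3=0xd1 x4=0xc9  N=1 Z=0
after  3: x0=0x1b x1=0x44 x2=0x41 x3=0xd1 x4=0x15  N=0 Z=0
after  4: x0=0x1b x1=0x03 x2=0x41 x3=0xd1 x4=0x15  N=0 Z=0
-- IRQ taken; context saved, return-PC = 5 --

SAVED = 0x15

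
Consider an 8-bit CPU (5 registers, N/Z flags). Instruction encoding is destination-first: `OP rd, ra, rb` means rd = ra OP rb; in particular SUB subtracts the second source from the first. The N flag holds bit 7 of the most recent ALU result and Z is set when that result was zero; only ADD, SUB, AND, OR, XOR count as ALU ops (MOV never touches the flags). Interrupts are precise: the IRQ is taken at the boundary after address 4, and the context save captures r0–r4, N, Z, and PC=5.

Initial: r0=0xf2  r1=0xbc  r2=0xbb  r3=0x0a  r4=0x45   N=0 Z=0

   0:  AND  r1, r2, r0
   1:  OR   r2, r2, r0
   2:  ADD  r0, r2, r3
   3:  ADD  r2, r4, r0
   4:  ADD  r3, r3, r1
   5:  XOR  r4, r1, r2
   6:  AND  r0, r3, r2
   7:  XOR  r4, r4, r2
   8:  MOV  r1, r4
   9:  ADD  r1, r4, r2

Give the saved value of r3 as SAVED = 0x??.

SAVED = 0xbc

after  0: r0=0xf2 r1=0xb2 r2=0xbb r3=0x0a r4=0x45  N=1 Z=0
after  1: r0=0xf2 r1=0xb2 r2=0xfb r3=0x0a r4=0x45  N=1 Z=0
after  2: r0=0x05 r1=0xb2 r2=0xfb r3=0x0a r4=0x45  N=0 Z=0
after  3: r0=0x05 r1=0xb2 r2=0x4a r3=0x0a r4=0x45  N=0 Z=0
after  4: r0=0x05 r1=0xb2 r2=0x4a r3=0xbc r4=0x45  N=1 Z=0
-- IRQ taken; context saved, return-PC = 5 --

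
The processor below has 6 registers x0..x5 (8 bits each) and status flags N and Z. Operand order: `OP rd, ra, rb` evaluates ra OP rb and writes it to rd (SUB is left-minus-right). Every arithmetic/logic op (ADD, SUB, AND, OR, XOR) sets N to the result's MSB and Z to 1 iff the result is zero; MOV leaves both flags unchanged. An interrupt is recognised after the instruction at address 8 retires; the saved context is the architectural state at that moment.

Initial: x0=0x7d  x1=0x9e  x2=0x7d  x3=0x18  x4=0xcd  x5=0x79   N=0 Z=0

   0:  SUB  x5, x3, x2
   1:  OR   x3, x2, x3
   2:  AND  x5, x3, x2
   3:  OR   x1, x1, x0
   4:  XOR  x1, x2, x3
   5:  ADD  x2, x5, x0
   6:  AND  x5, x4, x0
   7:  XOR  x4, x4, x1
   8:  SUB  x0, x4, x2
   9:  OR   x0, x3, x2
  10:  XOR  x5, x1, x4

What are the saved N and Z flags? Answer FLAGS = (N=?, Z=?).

FLAGS = (N=1, Z=0)

after  0: x0=0x7d x1=0x9e x2=0x7d x3=0x18 x4=0xcd x5=0x9b  N=1 Z=0
after  1: x0=0x7d x1=0x9e x2=0x7d x3=0x7d x4=0xcd x5=0x9b  N=0 Z=0
after  2: x0=0x7d x1=0x9e x2=0x7d x3=0x7d x4=0xcd x5=0x7d  N=0 Z=0
after  3: x0=0x7d x1=0xff x2=0x7d x3=0x7d x4=0xcd x5=0x7d  N=1 Z=0
after  4: x0=0x7d x1=0x00 x2=0x7d x3=0x7d x4=0xcd x5=0x7d  N=0 Z=1
after  5: x0=0x7d x1=0x00 x2=0xfa x3=0x7d x4=0xcd x5=0x7d  N=1 Z=0
after  6: x0=0x7d x1=0x00 x2=0xfa x3=0x7d x4=0xcd x5=0x4d  N=0 Z=0
after  7: x0=0x7d x1=0x00 x2=0xfa x3=0x7d x4=0xcd x5=0x4d  N=1 Z=0
after  8: x0=0xd3 x1=0x00 x2=0xfa x3=0x7d x4=0xcd x5=0x4d  N=1 Z=0
-- IRQ taken; context saved, return-PC = 9 --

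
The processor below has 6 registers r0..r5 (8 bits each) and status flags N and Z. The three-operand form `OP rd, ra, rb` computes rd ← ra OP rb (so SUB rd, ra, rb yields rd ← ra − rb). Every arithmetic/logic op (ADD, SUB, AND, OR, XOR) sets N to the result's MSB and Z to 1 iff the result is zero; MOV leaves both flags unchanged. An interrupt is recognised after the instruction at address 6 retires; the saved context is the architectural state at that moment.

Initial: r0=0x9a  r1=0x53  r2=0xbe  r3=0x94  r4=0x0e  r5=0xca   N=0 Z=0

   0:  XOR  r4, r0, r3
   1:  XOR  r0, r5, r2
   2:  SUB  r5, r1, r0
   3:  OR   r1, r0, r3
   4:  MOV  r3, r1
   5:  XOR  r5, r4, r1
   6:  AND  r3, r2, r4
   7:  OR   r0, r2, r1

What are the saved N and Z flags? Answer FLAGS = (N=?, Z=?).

FLAGS = (N=0, Z=0)

after  0: r0=0x9a r1=0x53 r2=0xbe r3=0x94 r4=0x0e r5=0xca  N=0 Z=0
after  1: r0=0x74 r1=0x53 r2=0xbe r3=0x94 r4=0x0e r5=0xca  N=0 Z=0
after  2: r0=0x74 r1=0x53 r2=0xbe r3=0x94 r4=0x0e r5=0xdf  N=1 Z=0
after  3: r0=0x74 r1=0xf4 r2=0xbe r3=0x94 r4=0x0e r5=0xdf  N=1 Z=0
after  4: r0=0x74 r1=0xf4 r2=0xbe r3=0xf4 r4=0x0e r5=0xdf  N=1 Z=0
after  5: r0=0x74 r1=0xf4 r2=0xbe r3=0xf4 r4=0x0e r5=0xfa  N=1 Z=0
after  6: r0=0x74 r1=0xf4 r2=0xbe r3=0x0e r4=0x0e r5=0xfa  N=0 Z=0
-- IRQ taken; context saved, return-PC = 7 --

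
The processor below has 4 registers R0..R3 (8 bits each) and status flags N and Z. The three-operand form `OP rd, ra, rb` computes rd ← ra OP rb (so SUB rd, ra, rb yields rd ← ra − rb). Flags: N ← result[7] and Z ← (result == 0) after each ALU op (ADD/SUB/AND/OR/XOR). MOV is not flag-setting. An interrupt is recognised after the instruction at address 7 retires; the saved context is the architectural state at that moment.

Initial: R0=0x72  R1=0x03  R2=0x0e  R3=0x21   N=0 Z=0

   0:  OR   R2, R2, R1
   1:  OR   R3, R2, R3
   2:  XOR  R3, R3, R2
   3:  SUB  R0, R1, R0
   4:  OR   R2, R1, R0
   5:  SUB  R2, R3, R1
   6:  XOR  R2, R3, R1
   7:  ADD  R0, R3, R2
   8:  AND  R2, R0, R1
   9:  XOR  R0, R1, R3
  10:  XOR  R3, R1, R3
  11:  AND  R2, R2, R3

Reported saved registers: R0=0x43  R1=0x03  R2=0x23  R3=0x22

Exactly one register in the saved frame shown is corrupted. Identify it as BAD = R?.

BAD = R3

after  0: R0=0x72 R1=0x03 R2=0x0f R3=0x21  N=0 Z=0
after  1: R0=0x72 R1=0x03 R2=0x0f R3=0x2f  N=0 Z=0
after  2: R0=0x72 R1=0x03 R2=0x0f R3=0x20  N=0 Z=0
after  3: R0=0x91 R1=0x03 R2=0x0f R3=0x20  N=1 Z=0
after  4: R0=0x91 R1=0x03 R2=0x93 R3=0x20  N=1 Z=0
after  5: R0=0x91 R1=0x03 R2=0x1d R3=0x20  N=0 Z=0
after  6: R0=0x91 R1=0x03 R2=0x23 R3=0x20  N=0 Z=0
after  7: R0=0x43 R1=0x03 R2=0x23 R3=0x20  N=0 Z=0
-- IRQ taken; context saved, return-PC = 8 --
mismatch: R3: reported 0x22 vs actual 0x20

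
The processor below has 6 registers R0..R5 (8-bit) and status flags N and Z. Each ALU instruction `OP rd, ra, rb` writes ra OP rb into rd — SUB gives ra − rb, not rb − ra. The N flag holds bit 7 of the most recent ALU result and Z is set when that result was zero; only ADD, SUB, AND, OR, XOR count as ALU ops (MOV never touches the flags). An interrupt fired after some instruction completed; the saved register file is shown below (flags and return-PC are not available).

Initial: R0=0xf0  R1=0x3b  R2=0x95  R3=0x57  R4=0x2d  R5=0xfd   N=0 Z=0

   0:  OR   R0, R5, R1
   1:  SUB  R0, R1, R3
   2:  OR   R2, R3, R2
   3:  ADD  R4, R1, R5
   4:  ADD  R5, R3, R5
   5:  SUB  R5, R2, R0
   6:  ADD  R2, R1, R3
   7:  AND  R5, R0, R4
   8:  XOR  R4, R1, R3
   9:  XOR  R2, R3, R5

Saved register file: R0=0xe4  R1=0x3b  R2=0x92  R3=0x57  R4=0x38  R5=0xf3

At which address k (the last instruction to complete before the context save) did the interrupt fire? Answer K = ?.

after  0: R0=0xff R1=0x3b R2=0x95 R3=0x57 R4=0x2d R5=0xfd  N=1 Z=0
after  1: R0=0xe4 R1=0x3b R2=0x95 R3=0x57 R4=0x2d R5=0xfd  N=1 Z=0
after  2: R0=0xe4 R1=0x3b R2=0xd7 R3=0x57 R4=0x2d R5=0xfd  N=1 Z=0
after  3: R0=0xe4 R1=0x3b R2=0xd7 R3=0x57 R4=0x38 R5=0xfd  N=0 Z=0
after  4: R0=0xe4 R1=0x3b R2=0xd7 R3=0x57 R4=0x38 R5=0x54  N=0 Z=0
after  5: R0=0xe4 R1=0x3b R2=0xd7 R3=0x57 R4=0x38 R5=0xf3  N=1 Z=0
after  6: R0=0xe4 R1=0x3b R2=0x92 R3=0x57 R4=0x38 R5=0xf3  N=1 Z=0
-- IRQ taken; context saved, return-PC = 7 --

K = 6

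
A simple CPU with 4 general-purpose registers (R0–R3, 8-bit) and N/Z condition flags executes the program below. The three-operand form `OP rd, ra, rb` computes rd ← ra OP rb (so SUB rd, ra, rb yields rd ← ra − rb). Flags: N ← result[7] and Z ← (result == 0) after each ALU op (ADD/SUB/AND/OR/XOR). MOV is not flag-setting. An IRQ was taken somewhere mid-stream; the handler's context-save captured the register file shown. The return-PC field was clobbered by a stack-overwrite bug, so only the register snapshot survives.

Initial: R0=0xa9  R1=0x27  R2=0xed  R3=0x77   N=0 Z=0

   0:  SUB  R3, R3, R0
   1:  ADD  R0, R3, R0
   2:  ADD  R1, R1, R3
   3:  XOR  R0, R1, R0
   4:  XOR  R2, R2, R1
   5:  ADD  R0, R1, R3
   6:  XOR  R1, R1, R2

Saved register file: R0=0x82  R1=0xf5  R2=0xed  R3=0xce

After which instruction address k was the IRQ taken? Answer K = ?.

K = 3

after  0: R0=0xa9 R1=0x27 R2=0xed R3=0xce  N=1 Z=0
after  1: R0=0x77 R1=0x27 R2=0xed R3=0xce  N=0 Z=0
after  2: R0=0x77 R1=0xf5 R2=0xed R3=0xce  N=1 Z=0
after  3: R0=0x82 R1=0xf5 R2=0xed R3=0xce  N=1 Z=0
-- IRQ taken; context saved, return-PC = 4 --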